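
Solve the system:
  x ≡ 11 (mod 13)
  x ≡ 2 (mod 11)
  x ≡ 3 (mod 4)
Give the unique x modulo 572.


Moduli 13, 11, 4 are pairwise coprime; by CRT there is a unique solution modulo M = 13 · 11 · 4 = 572.
Solve pairwise, accumulating the modulus:
  Start with x ≡ 11 (mod 13).
  Combine with x ≡ 2 (mod 11): since gcd(13, 11) = 1, we get a unique residue mod 143.
    Write x = 11 + 13·t and substitute into x ≡ 2 (mod 11): 13·t ≡ 2 − 11 = -9 (mod 11).
    Reduce coefficients mod 11: 2·t ≡ 2 (mod 11).
    The inverse of 2 mod 11 is 6 (since 2·6 = 12 = 1·11 + 1), so t ≡ 6·2 = 12 ≡ 1 (mod 11).
    Then x = 11 + 13·1 = 24, valid modulo lcm(13, 11) = 143: x ≡ 24 (mod 143).
  Combine with x ≡ 3 (mod 4): since gcd(143, 4) = 1, we get a unique residue mod 572.
    Write x = 24 + 143·t and substitute into x ≡ 3 (mod 4): 143·t ≡ 3 − 24 = -21 (mod 4).
    Reduce coefficients mod 4: 3·t ≡ 3 (mod 4).
    The inverse of 3 mod 4 is 3 (since 3·3 = 9 = 2·4 + 1), so t ≡ 3·3 = 9 ≡ 1 (mod 4).
    Then x = 24 + 143·1 = 167, valid modulo lcm(143, 4) = 572: x ≡ 167 (mod 572).
Verify: 167 mod 13 = 11 ✓, 167 mod 11 = 2 ✓, 167 mod 4 = 3 ✓.

x ≡ 167 (mod 572).


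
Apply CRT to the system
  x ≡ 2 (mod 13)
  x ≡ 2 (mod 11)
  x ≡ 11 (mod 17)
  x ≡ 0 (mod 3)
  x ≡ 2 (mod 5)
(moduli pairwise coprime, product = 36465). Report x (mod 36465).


Product of moduli M = 13 · 11 · 17 · 3 · 5 = 36465.
Merge one congruence at a time:
  Start: x ≡ 2 (mod 13).
  Combine with x ≡ 2 (mod 11); new modulus lcm = 143.
    Write x = 2 + 13·t and substitute into x ≡ 2 (mod 11): 13·t ≡ 2 − 2 = 0 (mod 11).
    Reduce coefficients mod 11: 2·t ≡ 0 (mod 11).
    The inverse of 2 mod 11 is 6 (since 2·6 = 12 = 1·11 + 1), so t ≡ 6·0 = 0 ≡ 0 (mod 11).
    Then x = 2 + 13·0 = 2, valid modulo lcm(13, 11) = 143: x ≡ 2 (mod 143).
  Combine with x ≡ 11 (mod 17); new modulus lcm = 2431.
    Write x = 2 + 143·t and substitute into x ≡ 11 (mod 17): 143·t ≡ 11 − 2 = 9 (mod 17).
    Reduce coefficients mod 17: 7·t ≡ 9 (mod 17).
    The inverse of 7 mod 17 is 5 (since 7·5 = 35 = 2·17 + 1), so t ≡ 5·9 = 45 ≡ 11 (mod 17).
    Then x = 2 + 143·11 = 1575, valid modulo lcm(143, 17) = 2431: x ≡ 1575 (mod 2431).
  Combine with x ≡ 0 (mod 3); new modulus lcm = 7293.
    Write x = 1575 + 2431·t and substitute into x ≡ 0 (mod 3): 2431·t ≡ 0 − 1575 = -1575 (mod 3).
    Reduce coefficients mod 3: 1·t ≡ 0 (mod 3).
    So t ≡ 0 (mod 3).
    Then x = 1575 + 2431·0 = 1575, valid modulo lcm(2431, 3) = 7293: x ≡ 1575 (mod 7293).
  Combine with x ≡ 2 (mod 5); new modulus lcm = 36465.
    Write x = 1575 + 7293·t and substitute into x ≡ 2 (mod 5): 7293·t ≡ 2 − 1575 = -1573 (mod 5).
    Reduce coefficients mod 5: 3·t ≡ 2 (mod 5).
    The inverse of 3 mod 5 is 2 (since 3·2 = 6 = 1·5 + 1), so t ≡ 2·2 = 4 ≡ 4 (mod 5).
    Then x = 1575 + 7293·4 = 30747, valid modulo lcm(7293, 5) = 36465: x ≡ 30747 (mod 36465).
Verify against each original: 30747 mod 13 = 2, 30747 mod 11 = 2, 30747 mod 17 = 11, 30747 mod 3 = 0, 30747 mod 5 = 2.

x ≡ 30747 (mod 36465).


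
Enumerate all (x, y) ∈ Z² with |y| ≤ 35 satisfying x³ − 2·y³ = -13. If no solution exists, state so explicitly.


The equation is x³ - 2y³ = -13. For fixed y, x³ = 2·y³ − 13, so a solution requires the RHS to be a perfect cube.
Strategy: iterate y from -35 to 35, compute RHS = 2·y³ − 13, and check whether it is a (positive or negative) perfect cube.
Check small values of y:
  y = 0: RHS = -13 is not a perfect cube.
  y = 1: RHS = -11 is not a perfect cube.
  y = -1: RHS = -15 is not a perfect cube.
  y = 2: RHS = 3 is not a perfect cube.
  y = -2: RHS = -29 is not a perfect cube.
  y = 3: RHS = 41 is not a perfect cube.
  y = -3: RHS = -67 is not a perfect cube.
Continuing the search up to |y| = 35 finds no solutions either.
No (x, y) in the scanned range satisfies the equation.

No integer solutions with |y| ≤ 35.


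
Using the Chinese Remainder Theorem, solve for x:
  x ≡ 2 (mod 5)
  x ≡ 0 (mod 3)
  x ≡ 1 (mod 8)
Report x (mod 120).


Moduli 5, 3, 8 are pairwise coprime; by CRT there is a unique solution modulo M = 5 · 3 · 8 = 120.
Solve pairwise, accumulating the modulus:
  Start with x ≡ 2 (mod 5).
  Combine with x ≡ 0 (mod 3): since gcd(5, 3) = 1, we get a unique residue mod 15.
    Write x = 2 + 5·t and substitute into x ≡ 0 (mod 3): 5·t ≡ 0 − 2 = -2 (mod 3).
    Reduce coefficients mod 3: 2·t ≡ 1 (mod 3).
    The inverse of 2 mod 3 is 2 (since 2·2 = 4 = 1·3 + 1), so t ≡ 2·1 = 2 ≡ 2 (mod 3).
    Then x = 2 + 5·2 = 12, valid modulo lcm(5, 3) = 15: x ≡ 12 (mod 15).
  Combine with x ≡ 1 (mod 8): since gcd(15, 8) = 1, we get a unique residue mod 120.
    Write x = 12 + 15·t and substitute into x ≡ 1 (mod 8): 15·t ≡ 1 − 12 = -11 (mod 8).
    Reduce coefficients mod 8: 7·t ≡ 5 (mod 8).
    The inverse of 7 mod 8 is 7 (since 7·7 = 49 = 6·8 + 1), so t ≡ 7·5 = 35 ≡ 3 (mod 8).
    Then x = 12 + 15·3 = 57, valid modulo lcm(15, 8) = 120: x ≡ 57 (mod 120).
Verify: 57 mod 5 = 2 ✓, 57 mod 3 = 0 ✓, 57 mod 8 = 1 ✓.

x ≡ 57 (mod 120).


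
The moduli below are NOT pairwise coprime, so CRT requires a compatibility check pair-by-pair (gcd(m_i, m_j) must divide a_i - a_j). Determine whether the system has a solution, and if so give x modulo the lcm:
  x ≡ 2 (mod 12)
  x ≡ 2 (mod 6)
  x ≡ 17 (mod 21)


Moduli 12, 6, 21 are not pairwise coprime, so CRT works modulo lcm(m_i) when all pairwise compatibility conditions hold.
Pairwise compatibility: gcd(m_i, m_j) must divide a_i - a_j for every pair.
Merge one congruence at a time:
  Start: x ≡ 2 (mod 12).
  Combine with x ≡ 2 (mod 6): gcd(12, 6) = 6; 2 - 2 = 0, which IS divisible by 6, so compatible.
    Write x = 2 + 12·t and substitute into x ≡ 2 (mod 6): 12·t ≡ 2 − 2 = 0 (mod 6).
    Divide the congruence (and modulus) by g = 6: 2·t ≡ 0 (mod 1).
    Modulo 1 every t works; take t = 0.
    Then x = 2 + 12·0 = 2, valid modulo lcm(12, 6) = 12: x ≡ 2 (mod 12).
  Combine with x ≡ 17 (mod 21): gcd(12, 21) = 3; 17 - 2 = 15, which IS divisible by 3, so compatible.
    Write x = 2 + 12·t and substitute into x ≡ 17 (mod 21): 12·t ≡ 17 − 2 = 15 (mod 21).
    Divide the congruence (and modulus) by g = 3: 4·t ≡ 5 (mod 7).
    The inverse of 4 mod 7 is 2 (since 4·2 = 8 = 1·7 + 1), so t ≡ 2·5 = 10 ≡ 3 (mod 7).
    Then x = 2 + 12·3 = 38, valid modulo lcm(12, 21) = 84: x ≡ 38 (mod 84).
Verify: 38 mod 12 = 2, 38 mod 6 = 2, 38 mod 21 = 17.

x ≡ 38 (mod 84).


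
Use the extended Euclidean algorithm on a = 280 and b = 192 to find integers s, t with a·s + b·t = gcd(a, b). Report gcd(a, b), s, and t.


Euclidean algorithm on (280, 192) — divide until remainder is 0:
  280 = 1 · 192 + 88
  192 = 2 · 88 + 16
  88 = 5 · 16 + 8
  16 = 2 · 8 + 0
gcd(280, 192) = 8.
Track Bezout coefficients alongside the remainders: start with r₀ = 280 = a·1 + b·0 (s = 1, t = 0) and r₁ = 192 = a·0 + b·1 (s = 0, t = 1); each new remainder r_{k+1} = r_{k-1} − q_k·r_k inherits s_{k+1} = s_{k-1} − q_k·s_k, t_{k+1} = t_{k-1} − q_k·t_k, so r_k = a·s_k + b·t_k at every step:
  q = 1: r = 88, s = 1 − 1·0 = 1, t = 0 − 1·1 = -1  (check: 280·1 + 192·(-1) = 88)
  q = 2: r = 16, s = 0 − 2·1 = -2, t = 1 − 2·(-1) = 3  (check: 280·(-2) + 192·3 = 16)
  q = 5: r = 8, s = 1 − 5·(-2) = 11, t = -1 − 5·3 = -16  (check: 280·11 + 192·(-16) = 8)
The row with r = 8 (the gcd) gives the Bezout coefficients s = 11, t = -16.
Result: 280 · (11) + 192 · (-16) = 8.

gcd(280, 192) = 8; s = 11, t = -16 (check: 280·11 + 192·(-16) = 8).


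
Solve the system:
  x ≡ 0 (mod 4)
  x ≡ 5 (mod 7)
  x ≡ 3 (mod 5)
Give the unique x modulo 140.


Moduli 4, 7, 5 are pairwise coprime; by CRT there is a unique solution modulo M = 4 · 7 · 5 = 140.
Solve pairwise, accumulating the modulus:
  Start with x ≡ 0 (mod 4).
  Combine with x ≡ 5 (mod 7): since gcd(4, 7) = 1, we get a unique residue mod 28.
    Write x = 0 + 4·t and substitute into x ≡ 5 (mod 7): 4·t ≡ 5 − 0 = 5 (mod 7).
    The inverse of 4 mod 7 is 2 (since 4·2 = 8 = 1·7 + 1), so t ≡ 2·5 = 10 ≡ 3 (mod 7).
    Then x = 0 + 4·3 = 12, valid modulo lcm(4, 7) = 28: x ≡ 12 (mod 28).
  Combine with x ≡ 3 (mod 5): since gcd(28, 5) = 1, we get a unique residue mod 140.
    Write x = 12 + 28·t and substitute into x ≡ 3 (mod 5): 28·t ≡ 3 − 12 = -9 (mod 5).
    Reduce coefficients mod 5: 3·t ≡ 1 (mod 5).
    The inverse of 3 mod 5 is 2 (since 3·2 = 6 = 1·5 + 1), so t ≡ 2·1 = 2 ≡ 2 (mod 5).
    Then x = 12 + 28·2 = 68, valid modulo lcm(28, 5) = 140: x ≡ 68 (mod 140).
Verify: 68 mod 4 = 0 ✓, 68 mod 7 = 5 ✓, 68 mod 5 = 3 ✓.

x ≡ 68 (mod 140).


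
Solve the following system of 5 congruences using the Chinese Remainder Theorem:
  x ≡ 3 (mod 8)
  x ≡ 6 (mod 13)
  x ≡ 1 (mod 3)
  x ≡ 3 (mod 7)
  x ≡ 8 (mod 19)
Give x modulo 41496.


Product of moduli M = 8 · 13 · 3 · 7 · 19 = 41496.
Merge one congruence at a time:
  Start: x ≡ 3 (mod 8).
  Combine with x ≡ 6 (mod 13); new modulus lcm = 104.
    Write x = 3 + 8·t and substitute into x ≡ 6 (mod 13): 8·t ≡ 6 − 3 = 3 (mod 13).
    The inverse of 8 mod 13 is 5 (since 8·5 = 40 = 3·13 + 1), so t ≡ 5·3 = 15 ≡ 2 (mod 13).
    Then x = 3 + 8·2 = 19, valid modulo lcm(8, 13) = 104: x ≡ 19 (mod 104).
  Combine with x ≡ 1 (mod 3); new modulus lcm = 312.
    Write x = 19 + 104·t and substitute into x ≡ 1 (mod 3): 104·t ≡ 1 − 19 = -18 (mod 3).
    Reduce coefficients mod 3: 2·t ≡ 0 (mod 3).
    The inverse of 2 mod 3 is 2 (since 2·2 = 4 = 1·3 + 1), so t ≡ 2·0 = 0 ≡ 0 (mod 3).
    Then x = 19 + 104·0 = 19, valid modulo lcm(104, 3) = 312: x ≡ 19 (mod 312).
  Combine with x ≡ 3 (mod 7); new modulus lcm = 2184.
    Write x = 19 + 312·t and substitute into x ≡ 3 (mod 7): 312·t ≡ 3 − 19 = -16 (mod 7).
    Reduce coefficients mod 7: 4·t ≡ 5 (mod 7).
    The inverse of 4 mod 7 is 2 (since 4·2 = 8 = 1·7 + 1), so t ≡ 2·5 = 10 ≡ 3 (mod 7).
    Then x = 19 + 312·3 = 955, valid modulo lcm(312, 7) = 2184: x ≡ 955 (mod 2184).
  Combine with x ≡ 8 (mod 19); new modulus lcm = 41496.
    Write x = 955 + 2184·t and substitute into x ≡ 8 (mod 19): 2184·t ≡ 8 − 955 = -947 (mod 19).
    Reduce coefficients mod 19: 18·t ≡ 3 (mod 19).
    The inverse of 18 mod 19 is 18 (since 18·18 = 324 = 17·19 + 1), so t ≡ 18·3 = 54 ≡ 16 (mod 19).
    Then x = 955 + 2184·16 = 35899, valid modulo lcm(2184, 19) = 41496: x ≡ 35899 (mod 41496).
Verify against each original: 35899 mod 8 = 3, 35899 mod 13 = 6, 35899 mod 3 = 1, 35899 mod 7 = 3, 35899 mod 19 = 8.

x ≡ 35899 (mod 41496).


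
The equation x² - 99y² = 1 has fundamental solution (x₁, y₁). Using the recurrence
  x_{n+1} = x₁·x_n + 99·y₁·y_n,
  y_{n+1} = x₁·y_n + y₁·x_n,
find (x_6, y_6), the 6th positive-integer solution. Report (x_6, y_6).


Step 1: Find the fundamental solution (x₁, y₁) of x² - 99y² = 1.
  Expand √99 as a continued fraction. a₀ = ⌊√99⌋ = 9; iterate m_{k+1} = d_k·a_k − m_k, d_{k+1} = (99 − m_{k+1}²)/d_k, a_{k+1} = ⌊(a₀ + m_{k+1})/d_{k+1}⌋ (starting m₀ = 0, d₀ = 1), with convergents p_k = a_k·p_{k-1} + p_{k-2}, q_k = a_k·q_{k-1} + q_{k-2} (p₋₁ = 1, q₋₁ = 0):
  k = 0: a₀ = 9; p₀/q₀ = 9/1; p₀² − 99·q₀² = 81 − 99 = -18.
  k = 1: m = 9, d = 18, a = ⌊(9 + 9)/18⌋ = 1; p/q = (1·9 + 1)/(1·1 + 0) = 10/1; p² − 99·q² = 100 − 99 = 1.
  The first convergent with p² − 99·q² = 1 gives the fundamental solution (x₁, y₁) = (10, 1).
Step 2: Apply the recurrence (x_{n+1}, y_{n+1}) = (x₁x_n + 99y₁y_n, x₁y_n + y₁x_n) repeatedly.
  From (x_1, y_1) = (10, 1): x_2 = 10·10 + 99·1·1 = 199; y_2 = 10·1 + 1·10 = 20.
  From (x_2, y_2) = (199, 20): x_3 = 10·199 + 99·1·20 = 3970; y_3 = 10·20 + 1·199 = 399.
  From (x_3, y_3) = (3970, 399): x_4 = 10·3970 + 99·1·399 = 79201; y_4 = 10·399 + 1·3970 = 7960.
  From (x_4, y_4) = (79201, 7960): x_5 = 10·79201 + 99·1·7960 = 1580050; y_5 = 10·7960 + 1·79201 = 158801.
  From (x_5, y_5) = (1580050, 158801): x_6 = 10·1580050 + 99·1·158801 = 31521799; y_6 = 10·158801 + 1·1580050 = 3168060.
Step 3: Verify x_6² - 99·y_6² = 993623812196401 - 993623812196400 = 1 (should be 1). ✓

(x_1, y_1) = (10, 1); (x_6, y_6) = (31521799, 3168060).


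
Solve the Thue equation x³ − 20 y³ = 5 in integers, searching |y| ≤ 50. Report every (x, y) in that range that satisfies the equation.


The equation is x³ - 20y³ = 5. For fixed y, x³ = 20·y³ + 5, so a solution requires the RHS to be a perfect cube.
Strategy: iterate y from -50 to 50, compute RHS = 20·y³ + 5, and check whether it is a (positive or negative) perfect cube.
Check small values of y:
  y = 0: RHS = 5 is not a perfect cube.
  y = 1: RHS = 25 is not a perfect cube.
  y = -1: RHS = -15 is not a perfect cube.
  y = 2: RHS = 165 is not a perfect cube.
  y = -2: RHS = -155 is not a perfect cube.
  y = 3: RHS = 545 is not a perfect cube.
  y = -3: RHS = -535 is not a perfect cube.
Continuing the search up to |y| = 50 finds no solutions either.
No (x, y) in the scanned range satisfies the equation.

No integer solutions with |y| ≤ 50.


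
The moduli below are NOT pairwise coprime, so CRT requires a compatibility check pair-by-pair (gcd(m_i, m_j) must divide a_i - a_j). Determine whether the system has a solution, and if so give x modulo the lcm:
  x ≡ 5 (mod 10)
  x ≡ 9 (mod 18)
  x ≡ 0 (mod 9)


Moduli 10, 18, 9 are not pairwise coprime, so CRT works modulo lcm(m_i) when all pairwise compatibility conditions hold.
Pairwise compatibility: gcd(m_i, m_j) must divide a_i - a_j for every pair.
Merge one congruence at a time:
  Start: x ≡ 5 (mod 10).
  Combine with x ≡ 9 (mod 18): gcd(10, 18) = 2; 9 - 5 = 4, which IS divisible by 2, so compatible.
    Write x = 5 + 10·t and substitute into x ≡ 9 (mod 18): 10·t ≡ 9 − 5 = 4 (mod 18).
    Divide the congruence (and modulus) by g = 2: 5·t ≡ 2 (mod 9).
    The inverse of 5 mod 9 is 2 (since 5·2 = 10 = 1·9 + 1), so t ≡ 2·2 = 4 ≡ 4 (mod 9).
    Then x = 5 + 10·4 = 45, valid modulo lcm(10, 18) = 90: x ≡ 45 (mod 90).
  Combine with x ≡ 0 (mod 9): gcd(90, 9) = 9; 0 - 45 = -45, which IS divisible by 9, so compatible.
    Write x = 45 + 90·t and substitute into x ≡ 0 (mod 9): 90·t ≡ 0 − 45 = -45 (mod 9).
    Divide the congruence (and modulus) by g = 9: 10·t ≡ -5 (mod 1).
    Modulo 1 every t works; take t = 0.
    Then x = 45 + 90·0 = 45, valid modulo lcm(90, 9) = 90: x ≡ 45 (mod 90).
Verify: 45 mod 10 = 5, 45 mod 18 = 9, 45 mod 9 = 0.

x ≡ 45 (mod 90).


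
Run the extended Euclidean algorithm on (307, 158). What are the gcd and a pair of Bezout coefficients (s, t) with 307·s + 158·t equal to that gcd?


Euclidean algorithm on (307, 158) — divide until remainder is 0:
  307 = 1 · 158 + 149
  158 = 1 · 149 + 9
  149 = 16 · 9 + 5
  9 = 1 · 5 + 4
  5 = 1 · 4 + 1
  4 = 4 · 1 + 0
gcd(307, 158) = 1.
Track Bezout coefficients alongside the remainders: start with r₀ = 307 = a·1 + b·0 (s = 1, t = 0) and r₁ = 158 = a·0 + b·1 (s = 0, t = 1); each new remainder r_{k+1} = r_{k-1} − q_k·r_k inherits s_{k+1} = s_{k-1} − q_k·s_k, t_{k+1} = t_{k-1} − q_k·t_k, so r_k = a·s_k + b·t_k at every step:
  q = 1: r = 149, s = 1 − 1·0 = 1, t = 0 − 1·1 = -1  (check: 307·1 + 158·(-1) = 149)
  q = 1: r = 9, s = 0 − 1·1 = -1, t = 1 − 1·(-1) = 2  (check: 307·(-1) + 158·2 = 9)
  q = 16: r = 5, s = 1 − 16·(-1) = 17, t = -1 − 16·2 = -33  (check: 307·17 + 158·(-33) = 5)
  q = 1: r = 4, s = -1 − 1·17 = -18, t = 2 − 1·(-33) = 35  (check: 307·(-18) + 158·35 = 4)
  q = 1: r = 1, s = 17 − 1·(-18) = 35, t = -33 − 1·35 = -68  (check: 307·35 + 158·(-68) = 1)
The row with r = 1 (the gcd) gives the Bezout coefficients s = 35, t = -68.
Result: 307 · (35) + 158 · (-68) = 1.

gcd(307, 158) = 1; s = 35, t = -68 (check: 307·35 + 158·(-68) = 1).


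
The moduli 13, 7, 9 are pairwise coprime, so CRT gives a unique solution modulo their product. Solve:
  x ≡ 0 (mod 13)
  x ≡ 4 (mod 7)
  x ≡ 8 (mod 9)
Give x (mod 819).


Moduli 13, 7, 9 are pairwise coprime; by CRT there is a unique solution modulo M = 13 · 7 · 9 = 819.
Solve pairwise, accumulating the modulus:
  Start with x ≡ 0 (mod 13).
  Combine with x ≡ 4 (mod 7): since gcd(13, 7) = 1, we get a unique residue mod 91.
    Write x = 0 + 13·t and substitute into x ≡ 4 (mod 7): 13·t ≡ 4 − 0 = 4 (mod 7).
    Reduce coefficients mod 7: 6·t ≡ 4 (mod 7).
    The inverse of 6 mod 7 is 6 (since 6·6 = 36 = 5·7 + 1), so t ≡ 6·4 = 24 ≡ 3 (mod 7).
    Then x = 0 + 13·3 = 39, valid modulo lcm(13, 7) = 91: x ≡ 39 (mod 91).
  Combine with x ≡ 8 (mod 9): since gcd(91, 9) = 1, we get a unique residue mod 819.
    Write x = 39 + 91·t and substitute into x ≡ 8 (mod 9): 91·t ≡ 8 − 39 = -31 (mod 9).
    Reduce coefficients mod 9: 1·t ≡ 5 (mod 9).
    So t ≡ 5 (mod 9).
    Then x = 39 + 91·5 = 494, valid modulo lcm(91, 9) = 819: x ≡ 494 (mod 819).
Verify: 494 mod 13 = 0 ✓, 494 mod 7 = 4 ✓, 494 mod 9 = 8 ✓.

x ≡ 494 (mod 819).


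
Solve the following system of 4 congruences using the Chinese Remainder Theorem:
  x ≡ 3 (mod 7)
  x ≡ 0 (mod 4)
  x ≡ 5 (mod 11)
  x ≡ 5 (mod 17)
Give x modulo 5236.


Product of moduli M = 7 · 4 · 11 · 17 = 5236.
Merge one congruence at a time:
  Start: x ≡ 3 (mod 7).
  Combine with x ≡ 0 (mod 4); new modulus lcm = 28.
    Write x = 3 + 7·t and substitute into x ≡ 0 (mod 4): 7·t ≡ 0 − 3 = -3 (mod 4).
    Reduce coefficients mod 4: 3·t ≡ 1 (mod 4).
    The inverse of 3 mod 4 is 3 (since 3·3 = 9 = 2·4 + 1), so t ≡ 3·1 = 3 ≡ 3 (mod 4).
    Then x = 3 + 7·3 = 24, valid modulo lcm(7, 4) = 28: x ≡ 24 (mod 28).
  Combine with x ≡ 5 (mod 11); new modulus lcm = 308.
    Write x = 24 + 28·t and substitute into x ≡ 5 (mod 11): 28·t ≡ 5 − 24 = -19 (mod 11).
    Reduce coefficients mod 11: 6·t ≡ 3 (mod 11).
    The inverse of 6 mod 11 is 2 (since 6·2 = 12 = 1·11 + 1), so t ≡ 2·3 = 6 ≡ 6 (mod 11).
    Then x = 24 + 28·6 = 192, valid modulo lcm(28, 11) = 308: x ≡ 192 (mod 308).
  Combine with x ≡ 5 (mod 17); new modulus lcm = 5236.
    Write x = 192 + 308·t and substitute into x ≡ 5 (mod 17): 308·t ≡ 5 − 192 = -187 (mod 17).
    Reduce coefficients mod 17: 2·t ≡ 0 (mod 17).
    The inverse of 2 mod 17 is 9 (since 2·9 = 18 = 1·17 + 1), so t ≡ 9·0 = 0 ≡ 0 (mod 17).
    Then x = 192 + 308·0 = 192, valid modulo lcm(308, 17) = 5236: x ≡ 192 (mod 5236).
Verify against each original: 192 mod 7 = 3, 192 mod 4 = 0, 192 mod 11 = 5, 192 mod 17 = 5.

x ≡ 192 (mod 5236).


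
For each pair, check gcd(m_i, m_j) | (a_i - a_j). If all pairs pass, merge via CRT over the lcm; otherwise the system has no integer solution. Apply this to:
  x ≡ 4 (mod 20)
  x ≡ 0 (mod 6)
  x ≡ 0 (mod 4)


Moduli 20, 6, 4 are not pairwise coprime, so CRT works modulo lcm(m_i) when all pairwise compatibility conditions hold.
Pairwise compatibility: gcd(m_i, m_j) must divide a_i - a_j for every pair.
Merge one congruence at a time:
  Start: x ≡ 4 (mod 20).
  Combine with x ≡ 0 (mod 6): gcd(20, 6) = 2; 0 - 4 = -4, which IS divisible by 2, so compatible.
    Write x = 4 + 20·t and substitute into x ≡ 0 (mod 6): 20·t ≡ 0 − 4 = -4 (mod 6).
    Divide the congruence (and modulus) by g = 2: 10·t ≡ -2 (mod 3).
    Reduce coefficients mod 3: 1·t ≡ 1 (mod 3).
    So t ≡ 1 (mod 3).
    Then x = 4 + 20·1 = 24, valid modulo lcm(20, 6) = 60: x ≡ 24 (mod 60).
  Combine with x ≡ 0 (mod 4): gcd(60, 4) = 4; 0 - 24 = -24, which IS divisible by 4, so compatible.
    Write x = 24 + 60·t and substitute into x ≡ 0 (mod 4): 60·t ≡ 0 − 24 = -24 (mod 4).
    Divide the congruence (and modulus) by g = 4: 15·t ≡ -6 (mod 1).
    Modulo 1 every t works; take t = 0.
    Then x = 24 + 60·0 = 24, valid modulo lcm(60, 4) = 60: x ≡ 24 (mod 60).
Verify: 24 mod 20 = 4, 24 mod 6 = 0, 24 mod 4 = 0.

x ≡ 24 (mod 60).


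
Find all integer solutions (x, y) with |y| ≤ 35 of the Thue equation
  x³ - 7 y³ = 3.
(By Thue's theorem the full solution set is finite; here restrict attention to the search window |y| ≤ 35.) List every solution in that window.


The equation is x³ - 7y³ = 3. For fixed y, x³ = 7·y³ + 3, so a solution requires the RHS to be a perfect cube.
Strategy: iterate y from -35 to 35, compute RHS = 7·y³ + 3, and check whether it is a (positive or negative) perfect cube.
Check small values of y:
  y = 0: RHS = 3 is not a perfect cube.
  y = 1: RHS = 10 is not a perfect cube.
  y = -1: RHS = -4 is not a perfect cube.
  y = 2: RHS = 59 is not a perfect cube.
  y = -2: RHS = -53 is not a perfect cube.
  y = 3: RHS = 192 is not a perfect cube.
  y = -3: RHS = -186 is not a perfect cube.
Continuing the search up to |y| = 35 finds no solutions either.
No (x, y) in the scanned range satisfies the equation.

No integer solutions with |y| ≤ 35.


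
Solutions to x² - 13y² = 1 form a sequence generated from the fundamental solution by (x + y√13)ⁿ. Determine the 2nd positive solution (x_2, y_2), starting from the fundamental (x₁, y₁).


Step 1: Find the fundamental solution (x₁, y₁) of x² - 13y² = 1.
  Expand √13 as a continued fraction. a₀ = ⌊√13⌋ = 3; iterate m_{k+1} = d_k·a_k − m_k, d_{k+1} = (13 − m_{k+1}²)/d_k, a_{k+1} = ⌊(a₀ + m_{k+1})/d_{k+1}⌋ (starting m₀ = 0, d₀ = 1), with convergents p_k = a_k·p_{k-1} + p_{k-2}, q_k = a_k·q_{k-1} + q_{k-2} (p₋₁ = 1, q₋₁ = 0):
  k = 0: a₀ = 3; p₀/q₀ = 3/1; p₀² − 13·q₀² = 9 − 13 = -4.
  k = 1: m = 3, d = 4, a = ⌊(3 + 3)/4⌋ = 1; p/q = (1·3 + 1)/(1·1 + 0) = 4/1; p² − 13·q² = 16 − 13 = 3.
  k = 2: m = 1, d = 3, a = ⌊(3 + 1)/3⌋ = 1; p/q = (1·4 + 3)/(1·1 + 1) = 7/2; p² − 13·q² = 49 − 52 = -3.
  k = 3: m = 2, d = 3, a = ⌊(3 + 2)/3⌋ = 1; p/q = (1·7 + 4)/(1·2 + 1) = 11/3; p² − 13·q² = 121 − 117 = 4.
  k = 4: m = 1, d = 4, a = ⌊(3 + 1)/4⌋ = 1; p/q = (1·11 + 7)/(1·3 + 2) = 18/5; p² − 13·q² = 324 − 325 = -1.
  k = 5: m = 3, d = 1, a = ⌊(3 + 3)/1⌋ = 6; p/q = (6·18 + 11)/(6·5 + 3) = 119/33; p² − 13·q² = 14161 − 14157 = 4.
  k = 6: m = 3, d = 4, a = ⌊(3 + 3)/4⌋ = 1; p/q = (1·119 + 18)/(1·33 + 5) = 137/38; p² − 13·q² = 18769 − 18772 = -3.
  k = 7: m = 1, d = 3, a = ⌊(3 + 1)/3⌋ = 1; p/q = (1·137 + 119)/(1·38 + 33) = 256/71; p² − 13·q² = 65536 − 65533 = 3.
  k = 8: m = 2, d = 3, a = ⌊(3 + 2)/3⌋ = 1; p/q = (1·256 + 137)/(1·71 + 38) = 393/109; p² − 13·q² = 154449 − 154453 = -4.
  k = 9: m = 1, d = 4, a = ⌊(3 + 1)/4⌋ = 1; p/q = (1·393 + 256)/(1·109 + 71) = 649/180; p² − 13·q² = 421201 − 421200 = 1.
  The first convergent with p² − 13·q² = 1 gives the fundamental solution (x₁, y₁) = (649, 180).
Step 2: Apply the recurrence (x_{n+1}, y_{n+1}) = (x₁x_n + 13y₁y_n, x₁y_n + y₁x_n) repeatedly.
  From (x_1, y_1) = (649, 180): x_2 = 649·649 + 13·180·180 = 842401; y_2 = 649·180 + 180·649 = 233640.
Step 3: Verify x_2² - 13·y_2² = 709639444801 - 709639444800 = 1 (should be 1). ✓

(x_1, y_1) = (649, 180); (x_2, y_2) = (842401, 233640).


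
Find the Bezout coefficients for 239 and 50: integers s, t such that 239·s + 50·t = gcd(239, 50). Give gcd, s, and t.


Euclidean algorithm on (239, 50) — divide until remainder is 0:
  239 = 4 · 50 + 39
  50 = 1 · 39 + 11
  39 = 3 · 11 + 6
  11 = 1 · 6 + 5
  6 = 1 · 5 + 1
  5 = 5 · 1 + 0
gcd(239, 50) = 1.
Track Bezout coefficients alongside the remainders: start with r₀ = 239 = a·1 + b·0 (s = 1, t = 0) and r₁ = 50 = a·0 + b·1 (s = 0, t = 1); each new remainder r_{k+1} = r_{k-1} − q_k·r_k inherits s_{k+1} = s_{k-1} − q_k·s_k, t_{k+1} = t_{k-1} − q_k·t_k, so r_k = a·s_k + b·t_k at every step:
  q = 4: r = 39, s = 1 − 4·0 = 1, t = 0 − 4·1 = -4  (check: 239·1 + 50·(-4) = 39)
  q = 1: r = 11, s = 0 − 1·1 = -1, t = 1 − 1·(-4) = 5  (check: 239·(-1) + 50·5 = 11)
  q = 3: r = 6, s = 1 − 3·(-1) = 4, t = -4 − 3·5 = -19  (check: 239·4 + 50·(-19) = 6)
  q = 1: r = 5, s = -1 − 1·4 = -5, t = 5 − 1·(-19) = 24  (check: 239·(-5) + 50·24 = 5)
  q = 1: r = 1, s = 4 − 1·(-5) = 9, t = -19 − 1·24 = -43  (check: 239·9 + 50·(-43) = 1)
The row with r = 1 (the gcd) gives the Bezout coefficients s = 9, t = -43.
Result: 239 · (9) + 50 · (-43) = 1.

gcd(239, 50) = 1; s = 9, t = -43 (check: 239·9 + 50·(-43) = 1).


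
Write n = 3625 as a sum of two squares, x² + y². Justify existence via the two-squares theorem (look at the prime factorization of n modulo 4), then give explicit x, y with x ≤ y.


Step 1: Factor n = 3625 = 5^3 · 29.
Step 2: Check the mod-4 condition on each prime factor: 5 ≡ 1 (mod 4), exponent 3; 29 ≡ 1 (mod 4), exponent 1.
All primes ≡ 3 (mod 4) appear to even exponent (or don't appear), so by the two-squares theorem n IS expressible as a sum of two squares.
Step 3: Build a representation. Group n = k² · m with k = 5 and m = 5 · 29 = 145 (a product of primes ≡ 1 (mod 4)); a representation of m scales to one of n via (k·x)² + (k·y)² = k²(x² + y²). Each prime p ≡ 1 (mod 4) is itself a sum of two squares; find a² by testing p − a² for a perfect square:
  5: 5 − 1² = 4 = 2² ⇒ 5 = 1² + 2².
  29: 29 − 1² = 28, 29 − 2² = 25 = 5² ⇒ 29 = 2² + 5².
  Combine using the Brahmagupta–Fibonacci identity (a² + b²)(c² + d²) = (ac − bd)² + (ad + bc)² = (ac + bd)² + (ad − bc)²:
  5 · 29 = 145: from (1² + 2²)(2² + 5²), take (1·2 − 2·5, 1·5 + 2·2) = (2 − 10, 5 + 4) = (-8, 9); dropping signs (only squares matter) gives (8, 9); check 8² + 9² = 64 + 81 = 145 ✓.
  Scale by k = 5: (5·8, 5·9) = (40, 45).
Step 4: Order so x ≤ y and verify: 40² + 45² = 1600 + 2025 = 3625 = n. ✓

n = 3625 = 40² + 45² (one valid representation with x ≤ y).


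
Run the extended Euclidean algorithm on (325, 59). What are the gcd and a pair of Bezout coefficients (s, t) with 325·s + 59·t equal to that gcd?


Euclidean algorithm on (325, 59) — divide until remainder is 0:
  325 = 5 · 59 + 30
  59 = 1 · 30 + 29
  30 = 1 · 29 + 1
  29 = 29 · 1 + 0
gcd(325, 59) = 1.
Track Bezout coefficients alongside the remainders: start with r₀ = 325 = a·1 + b·0 (s = 1, t = 0) and r₁ = 59 = a·0 + b·1 (s = 0, t = 1); each new remainder r_{k+1} = r_{k-1} − q_k·r_k inherits s_{k+1} = s_{k-1} − q_k·s_k, t_{k+1} = t_{k-1} − q_k·t_k, so r_k = a·s_k + b·t_k at every step:
  q = 5: r = 30, s = 1 − 5·0 = 1, t = 0 − 5·1 = -5  (check: 325·1 + 59·(-5) = 30)
  q = 1: r = 29, s = 0 − 1·1 = -1, t = 1 − 1·(-5) = 6  (check: 325·(-1) + 59·6 = 29)
  q = 1: r = 1, s = 1 − 1·(-1) = 2, t = -5 − 1·6 = -11  (check: 325·2 + 59·(-11) = 1)
The row with r = 1 (the gcd) gives the Bezout coefficients s = 2, t = -11.
Result: 325 · (2) + 59 · (-11) = 1.

gcd(325, 59) = 1; s = 2, t = -11 (check: 325·2 + 59·(-11) = 1).


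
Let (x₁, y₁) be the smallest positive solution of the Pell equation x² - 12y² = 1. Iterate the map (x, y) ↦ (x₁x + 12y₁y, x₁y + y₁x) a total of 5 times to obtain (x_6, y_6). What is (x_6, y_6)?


Step 1: Find the fundamental solution (x₁, y₁) of x² - 12y² = 1.
  Expand √12 as a continued fraction. a₀ = ⌊√12⌋ = 3; iterate m_{k+1} = d_k·a_k − m_k, d_{k+1} = (12 − m_{k+1}²)/d_k, a_{k+1} = ⌊(a₀ + m_{k+1})/d_{k+1}⌋ (starting m₀ = 0, d₀ = 1), with convergents p_k = a_k·p_{k-1} + p_{k-2}, q_k = a_k·q_{k-1} + q_{k-2} (p₋₁ = 1, q₋₁ = 0):
  k = 0: a₀ = 3; p₀/q₀ = 3/1; p₀² − 12·q₀² = 9 − 12 = -3.
  k = 1: m = 3, d = 3, a = ⌊(3 + 3)/3⌋ = 2; p/q = (2·3 + 1)/(2·1 + 0) = 7/2; p² − 12·q² = 49 − 48 = 1.
  The first convergent with p² − 12·q² = 1 gives the fundamental solution (x₁, y₁) = (7, 2).
Step 2: Apply the recurrence (x_{n+1}, y_{n+1}) = (x₁x_n + 12y₁y_n, x₁y_n + y₁x_n) repeatedly.
  From (x_1, y_1) = (7, 2): x_2 = 7·7 + 12·2·2 = 97; y_2 = 7·2 + 2·7 = 28.
  From (x_2, y_2) = (97, 28): x_3 = 7·97 + 12·2·28 = 1351; y_3 = 7·28 + 2·97 = 390.
  From (x_3, y_3) = (1351, 390): x_4 = 7·1351 + 12·2·390 = 18817; y_4 = 7·390 + 2·1351 = 5432.
  From (x_4, y_4) = (18817, 5432): x_5 = 7·18817 + 12·2·5432 = 262087; y_5 = 7·5432 + 2·18817 = 75658.
  From (x_5, y_5) = (262087, 75658): x_6 = 7·262087 + 12·2·75658 = 3650401; y_6 = 7·75658 + 2·262087 = 1053780.
Step 3: Verify x_6² - 12·y_6² = 13325427460801 - 13325427460800 = 1 (should be 1). ✓

(x_1, y_1) = (7, 2); (x_6, y_6) = (3650401, 1053780).


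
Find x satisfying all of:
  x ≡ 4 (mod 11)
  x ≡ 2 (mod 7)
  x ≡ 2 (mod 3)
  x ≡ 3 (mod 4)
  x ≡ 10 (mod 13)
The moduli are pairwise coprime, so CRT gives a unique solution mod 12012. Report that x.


Product of moduli M = 11 · 7 · 3 · 4 · 13 = 12012.
Merge one congruence at a time:
  Start: x ≡ 4 (mod 11).
  Combine with x ≡ 2 (mod 7); new modulus lcm = 77.
    Write x = 4 + 11·t and substitute into x ≡ 2 (mod 7): 11·t ≡ 2 − 4 = -2 (mod 7).
    Reduce coefficients mod 7: 4·t ≡ 5 (mod 7).
    The inverse of 4 mod 7 is 2 (since 4·2 = 8 = 1·7 + 1), so t ≡ 2·5 = 10 ≡ 3 (mod 7).
    Then x = 4 + 11·3 = 37, valid modulo lcm(11, 7) = 77: x ≡ 37 (mod 77).
  Combine with x ≡ 2 (mod 3); new modulus lcm = 231.
    Write x = 37 + 77·t and substitute into x ≡ 2 (mod 3): 77·t ≡ 2 − 37 = -35 (mod 3).
    Reduce coefficients mod 3: 2·t ≡ 1 (mod 3).
    The inverse of 2 mod 3 is 2 (since 2·2 = 4 = 1·3 + 1), so t ≡ 2·1 = 2 ≡ 2 (mod 3).
    Then x = 37 + 77·2 = 191, valid modulo lcm(77, 3) = 231: x ≡ 191 (mod 231).
  Combine with x ≡ 3 (mod 4); new modulus lcm = 924.
    Write x = 191 + 231·t and substitute into x ≡ 3 (mod 4): 231·t ≡ 3 − 191 = -188 (mod 4).
    Reduce coefficients mod 4: 3·t ≡ 0 (mod 4).
    The inverse of 3 mod 4 is 3 (since 3·3 = 9 = 2·4 + 1), so t ≡ 3·0 = 0 ≡ 0 (mod 4).
    Then x = 191 + 231·0 = 191, valid modulo lcm(231, 4) = 924: x ≡ 191 (mod 924).
  Combine with x ≡ 10 (mod 13); new modulus lcm = 12012.
    Write x = 191 + 924·t and substitute into x ≡ 10 (mod 13): 924·t ≡ 10 − 191 = -181 (mod 13).
    Reduce coefficients mod 13: 1·t ≡ 1 (mod 13).
    So t ≡ 1 (mod 13).
    Then x = 191 + 924·1 = 1115, valid modulo lcm(924, 13) = 12012: x ≡ 1115 (mod 12012).
Verify against each original: 1115 mod 11 = 4, 1115 mod 7 = 2, 1115 mod 3 = 2, 1115 mod 4 = 3, 1115 mod 13 = 10.

x ≡ 1115 (mod 12012).


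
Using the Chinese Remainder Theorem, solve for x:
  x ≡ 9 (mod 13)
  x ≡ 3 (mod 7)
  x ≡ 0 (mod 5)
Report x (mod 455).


Moduli 13, 7, 5 are pairwise coprime; by CRT there is a unique solution modulo M = 13 · 7 · 5 = 455.
Solve pairwise, accumulating the modulus:
  Start with x ≡ 9 (mod 13).
  Combine with x ≡ 3 (mod 7): since gcd(13, 7) = 1, we get a unique residue mod 91.
    Write x = 9 + 13·t and substitute into x ≡ 3 (mod 7): 13·t ≡ 3 − 9 = -6 (mod 7).
    Reduce coefficients mod 7: 6·t ≡ 1 (mod 7).
    The inverse of 6 mod 7 is 6 (since 6·6 = 36 = 5·7 + 1), so t ≡ 6·1 = 6 ≡ 6 (mod 7).
    Then x = 9 + 13·6 = 87, valid modulo lcm(13, 7) = 91: x ≡ 87 (mod 91).
  Combine with x ≡ 0 (mod 5): since gcd(91, 5) = 1, we get a unique residue mod 455.
    Write x = 87 + 91·t and substitute into x ≡ 0 (mod 5): 91·t ≡ 0 − 87 = -87 (mod 5).
    Reduce coefficients mod 5: 1·t ≡ 3 (mod 5).
    So t ≡ 3 (mod 5).
    Then x = 87 + 91·3 = 360, valid modulo lcm(91, 5) = 455: x ≡ 360 (mod 455).
Verify: 360 mod 13 = 9 ✓, 360 mod 7 = 3 ✓, 360 mod 5 = 0 ✓.

x ≡ 360 (mod 455).


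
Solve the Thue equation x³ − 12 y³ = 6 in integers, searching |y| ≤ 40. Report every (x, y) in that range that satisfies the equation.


The equation is x³ - 12y³ = 6. For fixed y, x³ = 12·y³ + 6, so a solution requires the RHS to be a perfect cube.
Strategy: iterate y from -40 to 40, compute RHS = 12·y³ + 6, and check whether it is a (positive or negative) perfect cube.
Check small values of y:
  y = 0: RHS = 6 is not a perfect cube.
  y = 1: RHS = 18 is not a perfect cube.
  y = -1: RHS = -6 is not a perfect cube.
  y = 2: RHS = 102 is not a perfect cube.
  y = -2: RHS = -90 is not a perfect cube.
  y = 3: RHS = 330 is not a perfect cube.
  y = -3: RHS = -318 is not a perfect cube.
Continuing the search up to |y| = 40 finds no solutions either.
No (x, y) in the scanned range satisfies the equation.

No integer solutions with |y| ≤ 40.


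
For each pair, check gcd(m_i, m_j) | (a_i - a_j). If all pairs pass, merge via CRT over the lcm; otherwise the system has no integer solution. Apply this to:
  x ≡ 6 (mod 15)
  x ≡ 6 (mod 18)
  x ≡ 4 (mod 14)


Moduli 15, 18, 14 are not pairwise coprime, so CRT works modulo lcm(m_i) when all pairwise compatibility conditions hold.
Pairwise compatibility: gcd(m_i, m_j) must divide a_i - a_j for every pair.
Merge one congruence at a time:
  Start: x ≡ 6 (mod 15).
  Combine with x ≡ 6 (mod 18): gcd(15, 18) = 3; 6 - 6 = 0, which IS divisible by 3, so compatible.
    Write x = 6 + 15·t and substitute into x ≡ 6 (mod 18): 15·t ≡ 6 − 6 = 0 (mod 18).
    Divide the congruence (and modulus) by g = 3: 5·t ≡ 0 (mod 6).
    The inverse of 5 mod 6 is 5 (since 5·5 = 25 = 4·6 + 1), so t ≡ 5·0 = 0 ≡ 0 (mod 6).
    Then x = 6 + 15·0 = 6, valid modulo lcm(15, 18) = 90: x ≡ 6 (mod 90).
  Combine with x ≡ 4 (mod 14): gcd(90, 14) = 2; 4 - 6 = -2, which IS divisible by 2, so compatible.
    Write x = 6 + 90·t and substitute into x ≡ 4 (mod 14): 90·t ≡ 4 − 6 = -2 (mod 14).
    Divide the congruence (and modulus) by g = 2: 45·t ≡ -1 (mod 7).
    Reduce coefficients mod 7: 3·t ≡ 6 (mod 7).
    The inverse of 3 mod 7 is 5 (since 3·5 = 15 = 2·7 + 1), so t ≡ 5·6 = 30 ≡ 2 (mod 7).
    Then x = 6 + 90·2 = 186, valid modulo lcm(90, 14) = 630: x ≡ 186 (mod 630).
Verify: 186 mod 15 = 6, 186 mod 18 = 6, 186 mod 14 = 4.

x ≡ 186 (mod 630).


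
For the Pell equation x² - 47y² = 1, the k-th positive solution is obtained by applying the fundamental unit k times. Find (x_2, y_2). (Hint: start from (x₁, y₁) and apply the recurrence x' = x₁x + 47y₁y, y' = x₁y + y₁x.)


Step 1: Find the fundamental solution (x₁, y₁) of x² - 47y² = 1.
  Expand √47 as a continued fraction. a₀ = ⌊√47⌋ = 6; iterate m_{k+1} = d_k·a_k − m_k, d_{k+1} = (47 − m_{k+1}²)/d_k, a_{k+1} = ⌊(a₀ + m_{k+1})/d_{k+1}⌋ (starting m₀ = 0, d₀ = 1), with convergents p_k = a_k·p_{k-1} + p_{k-2}, q_k = a_k·q_{k-1} + q_{k-2} (p₋₁ = 1, q₋₁ = 0):
  k = 0: a₀ = 6; p₀/q₀ = 6/1; p₀² − 47·q₀² = 36 − 47 = -11.
  k = 1: m = 6, d = 11, a = ⌊(6 + 6)/11⌋ = 1; p/q = (1·6 + 1)/(1·1 + 0) = 7/1; p² − 47·q² = 49 − 47 = 2.
  k = 2: m = 5, d = 2, a = ⌊(6 + 5)/2⌋ = 5; p/q = (5·7 + 6)/(5·1 + 1) = 41/6; p² − 47·q² = 1681 − 1692 = -11.
  k = 3: m = 5, d = 11, a = ⌊(6 + 5)/11⌋ = 1; p/q = (1·41 + 7)/(1·6 + 1) = 48/7; p² − 47·q² = 2304 − 2303 = 1.
  The first convergent with p² − 47·q² = 1 gives the fundamental solution (x₁, y₁) = (48, 7).
Step 2: Apply the recurrence (x_{n+1}, y_{n+1}) = (x₁x_n + 47y₁y_n, x₁y_n + y₁x_n) repeatedly.
  From (x_1, y_1) = (48, 7): x_2 = 48·48 + 47·7·7 = 4607; y_2 = 48·7 + 7·48 = 672.
Step 3: Verify x_2² - 47·y_2² = 21224449 - 21224448 = 1 (should be 1). ✓

(x_1, y_1) = (48, 7); (x_2, y_2) = (4607, 672).


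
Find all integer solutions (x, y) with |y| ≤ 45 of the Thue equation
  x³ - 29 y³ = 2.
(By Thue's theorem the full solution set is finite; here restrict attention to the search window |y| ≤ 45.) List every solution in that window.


The equation is x³ - 29y³ = 2. For fixed y, x³ = 29·y³ + 2, so a solution requires the RHS to be a perfect cube.
Strategy: iterate y from -45 to 45, compute RHS = 29·y³ + 2, and check whether it is a (positive or negative) perfect cube.
Check small values of y:
  y = 0: RHS = 2 is not a perfect cube.
  y = 1: RHS = 31 is not a perfect cube.
  y = -1: RHS = -27 = (-3)³ ⇒ x = -3 works.
  y = 2: RHS = 234 is not a perfect cube.
  y = -2: RHS = -230 is not a perfect cube.
  y = 3: RHS = 785 is not a perfect cube.
  y = -3: RHS = -781 is not a perfect cube.
Continuing the search up to |y| = 45 finds no further solutions beyond those listed.
Collected solutions: (-3, -1).

Solutions (with |y| ≤ 45): (-3, -1).


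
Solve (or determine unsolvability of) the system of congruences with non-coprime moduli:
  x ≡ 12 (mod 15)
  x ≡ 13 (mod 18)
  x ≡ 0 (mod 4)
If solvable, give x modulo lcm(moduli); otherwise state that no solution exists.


Moduli 15, 18, 4 are not pairwise coprime, so CRT works modulo lcm(m_i) when all pairwise compatibility conditions hold.
Pairwise compatibility: gcd(m_i, m_j) must divide a_i - a_j for every pair.
Merge one congruence at a time:
  Start: x ≡ 12 (mod 15).
  Combine with x ≡ 13 (mod 18): gcd(15, 18) = 3, and 13 - 12 = 1 is NOT divisible by 3.
    ⇒ system is inconsistent (no integer solution).

No solution (the system is inconsistent).


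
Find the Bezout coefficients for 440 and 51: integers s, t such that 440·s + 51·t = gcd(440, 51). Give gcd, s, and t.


Euclidean algorithm on (440, 51) — divide until remainder is 0:
  440 = 8 · 51 + 32
  51 = 1 · 32 + 19
  32 = 1 · 19 + 13
  19 = 1 · 13 + 6
  13 = 2 · 6 + 1
  6 = 6 · 1 + 0
gcd(440, 51) = 1.
Track Bezout coefficients alongside the remainders: start with r₀ = 440 = a·1 + b·0 (s = 1, t = 0) and r₁ = 51 = a·0 + b·1 (s = 0, t = 1); each new remainder r_{k+1} = r_{k-1} − q_k·r_k inherits s_{k+1} = s_{k-1} − q_k·s_k, t_{k+1} = t_{k-1} − q_k·t_k, so r_k = a·s_k + b·t_k at every step:
  q = 8: r = 32, s = 1 − 8·0 = 1, t = 0 − 8·1 = -8  (check: 440·1 + 51·(-8) = 32)
  q = 1: r = 19, s = 0 − 1·1 = -1, t = 1 − 1·(-8) = 9  (check: 440·(-1) + 51·9 = 19)
  q = 1: r = 13, s = 1 − 1·(-1) = 2, t = -8 − 1·9 = -17  (check: 440·2 + 51·(-17) = 13)
  q = 1: r = 6, s = -1 − 1·2 = -3, t = 9 − 1·(-17) = 26  (check: 440·(-3) + 51·26 = 6)
  q = 2: r = 1, s = 2 − 2·(-3) = 8, t = -17 − 2·26 = -69  (check: 440·8 + 51·(-69) = 1)
The row with r = 1 (the gcd) gives the Bezout coefficients s = 8, t = -69.
Result: 440 · (8) + 51 · (-69) = 1.

gcd(440, 51) = 1; s = 8, t = -69 (check: 440·8 + 51·(-69) = 1).


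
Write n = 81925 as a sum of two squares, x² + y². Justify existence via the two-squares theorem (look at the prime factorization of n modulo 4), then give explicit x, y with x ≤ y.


Step 1: Factor n = 81925 = 5^2 · 29 · 113.
Step 2: Check the mod-4 condition on each prime factor: 5 ≡ 1 (mod 4), exponent 2; 29 ≡ 1 (mod 4), exponent 1; 113 ≡ 1 (mod 4), exponent 1.
All primes ≡ 3 (mod 4) appear to even exponent (or don't appear), so by the two-squares theorem n IS expressible as a sum of two squares.
Step 3: Build a representation. Group n = k² · m with k = 5 and m = 29 · 113 = 3277 (a product of primes ≡ 1 (mod 4)); a representation of m scales to one of n via (k·x)² + (k·y)² = k²(x² + y²). Each prime p ≡ 1 (mod 4) is itself a sum of two squares; find a² by testing p − a² for a perfect square:
  29: 29 − 1² = 28, 29 − 2² = 25 = 5² ⇒ 29 = 2² + 5².
  113: 113 − 1² = 112, 113 − 2² = 109, 113 − 3² = 104, 113 − 4² = 97, 113 − 5² = 88, 113 − 6² = 77, 113 − 7² = 64 = 8² ⇒ 113 = 7² + 8².
  Combine using the Brahmagupta–Fibonacci identity (a² + b²)(c² + d²) = (ac − bd)² + (ad + bc)² = (ac + bd)² + (ad − bc)²:
  29 · 113 = 3277: from (2² + 5²)(7² + 8²), take (2·7 − 5·8, 2·8 + 5·7) = (14 − 40, 16 + 35) = (-26, 51); dropping signs (only squares matter) gives (26, 51); check 26² + 51² = 676 + 2601 = 3277 ✓.
  Scale by k = 5: (5·26, 5·51) = (130, 255).
Step 4: Order so x ≤ y and verify: 130² + 255² = 16900 + 65025 = 81925 = n. ✓

n = 81925 = 130² + 255² (one valid representation with x ≤ y).


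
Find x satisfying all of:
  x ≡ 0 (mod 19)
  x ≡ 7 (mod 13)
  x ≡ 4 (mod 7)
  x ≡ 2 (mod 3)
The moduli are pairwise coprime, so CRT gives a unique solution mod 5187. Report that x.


Product of moduli M = 19 · 13 · 7 · 3 = 5187.
Merge one congruence at a time:
  Start: x ≡ 0 (mod 19).
  Combine with x ≡ 7 (mod 13); new modulus lcm = 247.
    Write x = 0 + 19·t and substitute into x ≡ 7 (mod 13): 19·t ≡ 7 − 0 = 7 (mod 13).
    Reduce coefficients mod 13: 6·t ≡ 7 (mod 13).
    The inverse of 6 mod 13 is 11 (since 6·11 = 66 = 5·13 + 1), so t ≡ 11·7 = 77 ≡ 12 (mod 13).
    Then x = 0 + 19·12 = 228, valid modulo lcm(19, 13) = 247: x ≡ 228 (mod 247).
  Combine with x ≡ 4 (mod 7); new modulus lcm = 1729.
    Write x = 228 + 247·t and substitute into x ≡ 4 (mod 7): 247·t ≡ 4 − 228 = -224 (mod 7).
    Reduce coefficients mod 7: 2·t ≡ 0 (mod 7).
    The inverse of 2 mod 7 is 4 (since 2·4 = 8 = 1·7 + 1), so t ≡ 4·0 = 0 ≡ 0 (mod 7).
    Then x = 228 + 247·0 = 228, valid modulo lcm(247, 7) = 1729: x ≡ 228 (mod 1729).
  Combine with x ≡ 2 (mod 3); new modulus lcm = 5187.
    Write x = 228 + 1729·t and substitute into x ≡ 2 (mod 3): 1729·t ≡ 2 − 228 = -226 (mod 3).
    Reduce coefficients mod 3: 1·t ≡ 2 (mod 3).
    So t ≡ 2 (mod 3).
    Then x = 228 + 1729·2 = 3686, valid modulo lcm(1729, 3) = 5187: x ≡ 3686 (mod 5187).
Verify against each original: 3686 mod 19 = 0, 3686 mod 13 = 7, 3686 mod 7 = 4, 3686 mod 3 = 2.

x ≡ 3686 (mod 5187).
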